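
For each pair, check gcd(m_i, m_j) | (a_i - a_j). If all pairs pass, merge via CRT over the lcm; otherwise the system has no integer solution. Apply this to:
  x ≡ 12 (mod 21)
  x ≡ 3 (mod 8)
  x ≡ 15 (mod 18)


Moduli 21, 8, 18 are not pairwise coprime, so CRT works modulo lcm(m_i) when all pairwise compatibility conditions hold.
Pairwise compatibility: gcd(m_i, m_j) must divide a_i - a_j for every pair.
Merge one congruence at a time:
  Start: x ≡ 12 (mod 21).
  Combine with x ≡ 3 (mod 8): gcd(21, 8) = 1; 3 - 12 = -9, which IS divisible by 1, so compatible.
    Write x = 12 + 21·t and substitute into x ≡ 3 (mod 8): 21·t ≡ 3 − 12 = -9 (mod 8).
    Reduce coefficients mod 8: 5·t ≡ 7 (mod 8).
    The inverse of 5 mod 8 is 5 (since 5·5 = 25 = 3·8 + 1), so t ≡ 5·7 = 35 ≡ 3 (mod 8).
    Then x = 12 + 21·3 = 75, valid modulo lcm(21, 8) = 168: x ≡ 75 (mod 168).
  Combine with x ≡ 15 (mod 18): gcd(168, 18) = 6; 15 - 75 = -60, which IS divisible by 6, so compatible.
    Write x = 75 + 168·t and substitute into x ≡ 15 (mod 18): 168·t ≡ 15 − 75 = -60 (mod 18).
    Divide the congruence (and modulus) by g = 6: 28·t ≡ -10 (mod 3).
    Reduce coefficients mod 3: 1·t ≡ 2 (mod 3).
    So t ≡ 2 (mod 3).
    Then x = 75 + 168·2 = 411, valid modulo lcm(168, 18) = 504: x ≡ 411 (mod 504).
Verify: 411 mod 21 = 12, 411 mod 8 = 3, 411 mod 18 = 15.

x ≡ 411 (mod 504).


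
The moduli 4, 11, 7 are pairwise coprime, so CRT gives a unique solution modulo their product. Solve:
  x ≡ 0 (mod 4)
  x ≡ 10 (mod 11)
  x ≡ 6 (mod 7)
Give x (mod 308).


Moduli 4, 11, 7 are pairwise coprime; by CRT there is a unique solution modulo M = 4 · 11 · 7 = 308.
Solve pairwise, accumulating the modulus:
  Start with x ≡ 0 (mod 4).
  Combine with x ≡ 10 (mod 11): since gcd(4, 11) = 1, we get a unique residue mod 44.
    Write x = 0 + 4·t and substitute into x ≡ 10 (mod 11): 4·t ≡ 10 − 0 = 10 (mod 11).
    The inverse of 4 mod 11 is 3 (since 4·3 = 12 = 1·11 + 1), so t ≡ 3·10 = 30 ≡ 8 (mod 11).
    Then x = 0 + 4·8 = 32, valid modulo lcm(4, 11) = 44: x ≡ 32 (mod 44).
  Combine with x ≡ 6 (mod 7): since gcd(44, 7) = 1, we get a unique residue mod 308.
    Write x = 32 + 44·t and substitute into x ≡ 6 (mod 7): 44·t ≡ 6 − 32 = -26 (mod 7).
    Reduce coefficients mod 7: 2·t ≡ 2 (mod 7).
    The inverse of 2 mod 7 is 4 (since 2·4 = 8 = 1·7 + 1), so t ≡ 4·2 = 8 ≡ 1 (mod 7).
    Then x = 32 + 44·1 = 76, valid modulo lcm(44, 7) = 308: x ≡ 76 (mod 308).
Verify: 76 mod 4 = 0 ✓, 76 mod 11 = 10 ✓, 76 mod 7 = 6 ✓.

x ≡ 76 (mod 308).


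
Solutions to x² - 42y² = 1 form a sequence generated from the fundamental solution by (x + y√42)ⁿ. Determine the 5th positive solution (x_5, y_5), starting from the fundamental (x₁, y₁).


Step 1: Find the fundamental solution (x₁, y₁) of x² - 42y² = 1.
  Expand √42 as a continued fraction. a₀ = ⌊√42⌋ = 6; iterate m_{k+1} = d_k·a_k − m_k, d_{k+1} = (42 − m_{k+1}²)/d_k, a_{k+1} = ⌊(a₀ + m_{k+1})/d_{k+1}⌋ (starting m₀ = 0, d₀ = 1), with convergents p_k = a_k·p_{k-1} + p_{k-2}, q_k = a_k·q_{k-1} + q_{k-2} (p₋₁ = 1, q₋₁ = 0):
  k = 0: a₀ = 6; p₀/q₀ = 6/1; p₀² − 42·q₀² = 36 − 42 = -6.
  k = 1: m = 6, d = 6, a = ⌊(6 + 6)/6⌋ = 2; p/q = (2·6 + 1)/(2·1 + 0) = 13/2; p² − 42·q² = 169 − 168 = 1.
  The first convergent with p² − 42·q² = 1 gives the fundamental solution (x₁, y₁) = (13, 2).
Step 2: Apply the recurrence (x_{n+1}, y_{n+1}) = (x₁x_n + 42y₁y_n, x₁y_n + y₁x_n) repeatedly.
  From (x_1, y_1) = (13, 2): x_2 = 13·13 + 42·2·2 = 337; y_2 = 13·2 + 2·13 = 52.
  From (x_2, y_2) = (337, 52): x_3 = 13·337 + 42·2·52 = 8749; y_3 = 13·52 + 2·337 = 1350.
  From (x_3, y_3) = (8749, 1350): x_4 = 13·8749 + 42·2·1350 = 227137; y_4 = 13·1350 + 2·8749 = 35048.
  From (x_4, y_4) = (227137, 35048): x_5 = 13·227137 + 42·2·35048 = 5896813; y_5 = 13·35048 + 2·227137 = 909898.
Step 3: Verify x_5² - 42·y_5² = 34772403556969 - 34772403556968 = 1 (should be 1). ✓

(x_1, y_1) = (13, 2); (x_5, y_5) = (5896813, 909898).


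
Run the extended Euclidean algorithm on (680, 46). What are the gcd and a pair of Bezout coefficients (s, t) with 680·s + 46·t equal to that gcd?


Euclidean algorithm on (680, 46) — divide until remainder is 0:
  680 = 14 · 46 + 36
  46 = 1 · 36 + 10
  36 = 3 · 10 + 6
  10 = 1 · 6 + 4
  6 = 1 · 4 + 2
  4 = 2 · 2 + 0
gcd(680, 46) = 2.
Track Bezout coefficients alongside the remainders: start with r₀ = 680 = a·1 + b·0 (s = 1, t = 0) and r₁ = 46 = a·0 + b·1 (s = 0, t = 1); each new remainder r_{k+1} = r_{k-1} − q_k·r_k inherits s_{k+1} = s_{k-1} − q_k·s_k, t_{k+1} = t_{k-1} − q_k·t_k, so r_k = a·s_k + b·t_k at every step:
  q = 14: r = 36, s = 1 − 14·0 = 1, t = 0 − 14·1 = -14  (check: 680·1 + 46·(-14) = 36)
  q = 1: r = 10, s = 0 − 1·1 = -1, t = 1 − 1·(-14) = 15  (check: 680·(-1) + 46·15 = 10)
  q = 3: r = 6, s = 1 − 3·(-1) = 4, t = -14 − 3·15 = -59  (check: 680·4 + 46·(-59) = 6)
  q = 1: r = 4, s = -1 − 1·4 = -5, t = 15 − 1·(-59) = 74  (check: 680·(-5) + 46·74 = 4)
  q = 1: r = 2, s = 4 − 1·(-5) = 9, t = -59 − 1·74 = -133  (check: 680·9 + 46·(-133) = 2)
The row with r = 2 (the gcd) gives the Bezout coefficients s = 9, t = -133.
Result: 680 · (9) + 46 · (-133) = 2.

gcd(680, 46) = 2; s = 9, t = -133 (check: 680·9 + 46·(-133) = 2).


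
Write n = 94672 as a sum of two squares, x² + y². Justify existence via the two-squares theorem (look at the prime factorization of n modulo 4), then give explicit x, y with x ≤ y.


Step 1: Factor n = 94672 = 2^4 · 61 · 97.
Step 2: Check the mod-4 condition on each prime factor: 2 = 2 (special); 61 ≡ 1 (mod 4), exponent 1; 97 ≡ 1 (mod 4), exponent 1.
All primes ≡ 3 (mod 4) appear to even exponent (or don't appear), so by the two-squares theorem n IS expressible as a sum of two squares.
Step 3: Build a representation. Group n = k² · m with k = 4 and m = 61 · 97 = 5917 (a product of primes ≡ 1 (mod 4)); a representation of m scales to one of n via (k·x)² + (k·y)² = k²(x² + y²). Each prime p ≡ 1 (mod 4) is itself a sum of two squares; find a² by testing p − a² for a perfect square:
  61: 61 − 1² = 60, 61 − 2² = 57, 61 − 3² = 52, 61 − 4² = 45, 61 − 5² = 36 = 6² ⇒ 61 = 5² + 6².
  97: 97 − 1² = 96, 97 − 2² = 93, 97 − 3² = 88, 97 − 4² = 81 = 9² ⇒ 97 = 4² + 9².
  Combine using the Brahmagupta–Fibonacci identity (a² + b²)(c² + d²) = (ac − bd)² + (ad + bc)² = (ac + bd)² + (ad − bc)²:
  61 · 97 = 5917: from (5² + 6²)(4² + 9²), take (5·4 − 6·9, 5·9 + 6·4) = (20 − 54, 45 + 24) = (-34, 69); dropping signs (only squares matter) gives (34, 69); check 34² + 69² = 1156 + 4761 = 5917 ✓.
  Scale by k = 4: (4·34, 4·69) = (136, 276).
Step 4: Order so x ≤ y and verify: 136² + 276² = 18496 + 76176 = 94672 = n. ✓

n = 94672 = 136² + 276² (one valid representation with x ≤ y).


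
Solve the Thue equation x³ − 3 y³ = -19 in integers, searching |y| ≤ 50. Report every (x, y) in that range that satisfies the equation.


The equation is x³ - 3y³ = -19. For fixed y, x³ = 3·y³ − 19, so a solution requires the RHS to be a perfect cube.
Strategy: iterate y from -50 to 50, compute RHS = 3·y³ − 19, and check whether it is a (positive or negative) perfect cube.
Check small values of y:
  y = 0: RHS = -19 is not a perfect cube.
  y = 1: RHS = -16 is not a perfect cube.
  y = -1: RHS = -22 is not a perfect cube.
  y = 2: RHS = 5 is not a perfect cube.
  y = -2: RHS = -43 is not a perfect cube.
  y = 3: RHS = 62 is not a perfect cube.
  y = -3: RHS = -100 is not a perfect cube.
Continuing the search up to |y| = 50 finds no solutions either.
No (x, y) in the scanned range satisfies the equation.

No integer solutions with |y| ≤ 50.


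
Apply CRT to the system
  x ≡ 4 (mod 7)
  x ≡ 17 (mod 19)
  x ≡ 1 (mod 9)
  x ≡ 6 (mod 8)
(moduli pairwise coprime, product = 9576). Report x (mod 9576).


Product of moduli M = 7 · 19 · 9 · 8 = 9576.
Merge one congruence at a time:
  Start: x ≡ 4 (mod 7).
  Combine with x ≡ 17 (mod 19); new modulus lcm = 133.
    Write x = 4 + 7·t and substitute into x ≡ 17 (mod 19): 7·t ≡ 17 − 4 = 13 (mod 19).
    The inverse of 7 mod 19 is 11 (since 7·11 = 77 = 4·19 + 1), so t ≡ 11·13 = 143 ≡ 10 (mod 19).
    Then x = 4 + 7·10 = 74, valid modulo lcm(7, 19) = 133: x ≡ 74 (mod 133).
  Combine with x ≡ 1 (mod 9); new modulus lcm = 1197.
    Write x = 74 + 133·t and substitute into x ≡ 1 (mod 9): 133·t ≡ 1 − 74 = -73 (mod 9).
    Reduce coefficients mod 9: 7·t ≡ 8 (mod 9).
    The inverse of 7 mod 9 is 4 (since 7·4 = 28 = 3·9 + 1), so t ≡ 4·8 = 32 ≡ 5 (mod 9).
    Then x = 74 + 133·5 = 739, valid modulo lcm(133, 9) = 1197: x ≡ 739 (mod 1197).
  Combine with x ≡ 6 (mod 8); new modulus lcm = 9576.
    Write x = 739 + 1197·t and substitute into x ≡ 6 (mod 8): 1197·t ≡ 6 − 739 = -733 (mod 8).
    Reduce coefficients mod 8: 5·t ≡ 3 (mod 8).
    The inverse of 5 mod 8 is 5 (since 5·5 = 25 = 3·8 + 1), so t ≡ 5·3 = 15 ≡ 7 (mod 8).
    Then x = 739 + 1197·7 = 9118, valid modulo lcm(1197, 8) = 9576: x ≡ 9118 (mod 9576).
Verify against each original: 9118 mod 7 = 4, 9118 mod 19 = 17, 9118 mod 9 = 1, 9118 mod 8 = 6.

x ≡ 9118 (mod 9576).


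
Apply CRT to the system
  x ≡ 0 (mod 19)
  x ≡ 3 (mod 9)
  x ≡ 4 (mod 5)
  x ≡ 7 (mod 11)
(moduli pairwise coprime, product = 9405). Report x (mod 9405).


Product of moduli M = 19 · 9 · 5 · 11 = 9405.
Merge one congruence at a time:
  Start: x ≡ 0 (mod 19).
  Combine with x ≡ 3 (mod 9); new modulus lcm = 171.
    Write x = 0 + 19·t and substitute into x ≡ 3 (mod 9): 19·t ≡ 3 − 0 = 3 (mod 9).
    Reduce coefficients mod 9: 1·t ≡ 3 (mod 9).
    So t ≡ 3 (mod 9).
    Then x = 0 + 19·3 = 57, valid modulo lcm(19, 9) = 171: x ≡ 57 (mod 171).
  Combine with x ≡ 4 (mod 5); new modulus lcm = 855.
    Write x = 57 + 171·t and substitute into x ≡ 4 (mod 5): 171·t ≡ 4 − 57 = -53 (mod 5).
    Reduce coefficients mod 5: 1·t ≡ 2 (mod 5).
    So t ≡ 2 (mod 5).
    Then x = 57 + 171·2 = 399, valid modulo lcm(171, 5) = 855: x ≡ 399 (mod 855).
  Combine with x ≡ 7 (mod 11); new modulus lcm = 9405.
    Write x = 399 + 855·t and substitute into x ≡ 7 (mod 11): 855·t ≡ 7 − 399 = -392 (mod 11).
    Reduce coefficients mod 11: 8·t ≡ 4 (mod 11).
    The inverse of 8 mod 11 is 7 (since 8·7 = 56 = 5·11 + 1), so t ≡ 7·4 = 28 ≡ 6 (mod 11).
    Then x = 399 + 855·6 = 5529, valid modulo lcm(855, 11) = 9405: x ≡ 5529 (mod 9405).
Verify against each original: 5529 mod 19 = 0, 5529 mod 9 = 3, 5529 mod 5 = 4, 5529 mod 11 = 7.

x ≡ 5529 (mod 9405).


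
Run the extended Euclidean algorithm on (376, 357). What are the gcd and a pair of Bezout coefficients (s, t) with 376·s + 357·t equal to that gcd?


Euclidean algorithm on (376, 357) — divide until remainder is 0:
  376 = 1 · 357 + 19
  357 = 18 · 19 + 15
  19 = 1 · 15 + 4
  15 = 3 · 4 + 3
  4 = 1 · 3 + 1
  3 = 3 · 1 + 0
gcd(376, 357) = 1.
Track Bezout coefficients alongside the remainders: start with r₀ = 376 = a·1 + b·0 (s = 1, t = 0) and r₁ = 357 = a·0 + b·1 (s = 0, t = 1); each new remainder r_{k+1} = r_{k-1} − q_k·r_k inherits s_{k+1} = s_{k-1} − q_k·s_k, t_{k+1} = t_{k-1} − q_k·t_k, so r_k = a·s_k + b·t_k at every step:
  q = 1: r = 19, s = 1 − 1·0 = 1, t = 0 − 1·1 = -1  (check: 376·1 + 357·(-1) = 19)
  q = 18: r = 15, s = 0 − 18·1 = -18, t = 1 − 18·(-1) = 19  (check: 376·(-18) + 357·19 = 15)
  q = 1: r = 4, s = 1 − 1·(-18) = 19, t = -1 − 1·19 = -20  (check: 376·19 + 357·(-20) = 4)
  q = 3: r = 3, s = -18 − 3·19 = -75, t = 19 − 3·(-20) = 79  (check: 376·(-75) + 357·79 = 3)
  q = 1: r = 1, s = 19 − 1·(-75) = 94, t = -20 − 1·79 = -99  (check: 376·94 + 357·(-99) = 1)
The row with r = 1 (the gcd) gives the Bezout coefficients s = 94, t = -99.
Result: 376 · (94) + 357 · (-99) = 1.

gcd(376, 357) = 1; s = 94, t = -99 (check: 376·94 + 357·(-99) = 1).


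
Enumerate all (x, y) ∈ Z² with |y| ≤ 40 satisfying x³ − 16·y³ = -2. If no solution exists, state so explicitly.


The equation is x³ - 16y³ = -2. For fixed y, x³ = 16·y³ − 2, so a solution requires the RHS to be a perfect cube.
Strategy: iterate y from -40 to 40, compute RHS = 16·y³ − 2, and check whether it is a (positive or negative) perfect cube.
Check small values of y:
  y = 0: RHS = -2 is not a perfect cube.
  y = 1: RHS = 14 is not a perfect cube.
  y = -1: RHS = -18 is not a perfect cube.
  y = 2: RHS = 126 is not a perfect cube.
  y = -2: RHS = -130 is not a perfect cube.
  y = 3: RHS = 430 is not a perfect cube.
  y = -3: RHS = -434 is not a perfect cube.
Continuing the search up to |y| = 40 finds no solutions either.
No (x, y) in the scanned range satisfies the equation.

No integer solutions with |y| ≤ 40.


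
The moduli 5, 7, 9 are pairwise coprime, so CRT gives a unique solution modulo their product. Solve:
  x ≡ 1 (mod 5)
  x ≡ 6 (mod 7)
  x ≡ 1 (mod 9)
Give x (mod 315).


Moduli 5, 7, 9 are pairwise coprime; by CRT there is a unique solution modulo M = 5 · 7 · 9 = 315.
Solve pairwise, accumulating the modulus:
  Start with x ≡ 1 (mod 5).
  Combine with x ≡ 6 (mod 7): since gcd(5, 7) = 1, we get a unique residue mod 35.
    Write x = 1 + 5·t and substitute into x ≡ 6 (mod 7): 5·t ≡ 6 − 1 = 5 (mod 7).
    The inverse of 5 mod 7 is 3 (since 5·3 = 15 = 2·7 + 1), so t ≡ 3·5 = 15 ≡ 1 (mod 7).
    Then x = 1 + 5·1 = 6, valid modulo lcm(5, 7) = 35: x ≡ 6 (mod 35).
  Combine with x ≡ 1 (mod 9): since gcd(35, 9) = 1, we get a unique residue mod 315.
    Write x = 6 + 35·t and substitute into x ≡ 1 (mod 9): 35·t ≡ 1 − 6 = -5 (mod 9).
    Reduce coefficients mod 9: 8·t ≡ 4 (mod 9).
    The inverse of 8 mod 9 is 8 (since 8·8 = 64 = 7·9 + 1), so t ≡ 8·4 = 32 ≡ 5 (mod 9).
    Then x = 6 + 35·5 = 181, valid modulo lcm(35, 9) = 315: x ≡ 181 (mod 315).
Verify: 181 mod 5 = 1 ✓, 181 mod 7 = 6 ✓, 181 mod 9 = 1 ✓.

x ≡ 181 (mod 315).


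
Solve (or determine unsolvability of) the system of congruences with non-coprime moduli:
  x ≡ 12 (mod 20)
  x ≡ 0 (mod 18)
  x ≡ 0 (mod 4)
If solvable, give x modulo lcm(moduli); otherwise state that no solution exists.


Moduli 20, 18, 4 are not pairwise coprime, so CRT works modulo lcm(m_i) when all pairwise compatibility conditions hold.
Pairwise compatibility: gcd(m_i, m_j) must divide a_i - a_j for every pair.
Merge one congruence at a time:
  Start: x ≡ 12 (mod 20).
  Combine with x ≡ 0 (mod 18): gcd(20, 18) = 2; 0 - 12 = -12, which IS divisible by 2, so compatible.
    Write x = 12 + 20·t and substitute into x ≡ 0 (mod 18): 20·t ≡ 0 − 12 = -12 (mod 18).
    Divide the congruence (and modulus) by g = 2: 10·t ≡ -6 (mod 9).
    Reduce coefficients mod 9: 1·t ≡ 3 (mod 9).
    So t ≡ 3 (mod 9).
    Then x = 12 + 20·3 = 72, valid modulo lcm(20, 18) = 180: x ≡ 72 (mod 180).
  Combine with x ≡ 0 (mod 4): gcd(180, 4) = 4; 0 - 72 = -72, which IS divisible by 4, so compatible.
    Write x = 72 + 180·t and substitute into x ≡ 0 (mod 4): 180·t ≡ 0 − 72 = -72 (mod 4).
    Divide the congruence (and modulus) by g = 4: 45·t ≡ -18 (mod 1).
    Modulo 1 every t works; take t = 0.
    Then x = 72 + 180·0 = 72, valid modulo lcm(180, 4) = 180: x ≡ 72 (mod 180).
Verify: 72 mod 20 = 12, 72 mod 18 = 0, 72 mod 4 = 0.

x ≡ 72 (mod 180).


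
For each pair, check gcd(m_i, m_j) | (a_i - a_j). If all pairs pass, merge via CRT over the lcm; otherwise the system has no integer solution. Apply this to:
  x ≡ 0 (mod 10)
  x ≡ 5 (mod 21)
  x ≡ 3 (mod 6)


Moduli 10, 21, 6 are not pairwise coprime, so CRT works modulo lcm(m_i) when all pairwise compatibility conditions hold.
Pairwise compatibility: gcd(m_i, m_j) must divide a_i - a_j for every pair.
Merge one congruence at a time:
  Start: x ≡ 0 (mod 10).
  Combine with x ≡ 5 (mod 21): gcd(10, 21) = 1; 5 - 0 = 5, which IS divisible by 1, so compatible.
    Write x = 0 + 10·t and substitute into x ≡ 5 (mod 21): 10·t ≡ 5 − 0 = 5 (mod 21).
    The inverse of 10 mod 21 is 19 (since 10·19 = 190 = 9·21 + 1), so t ≡ 19·5 = 95 ≡ 11 (mod 21).
    Then x = 0 + 10·11 = 110, valid modulo lcm(10, 21) = 210: x ≡ 110 (mod 210).
  Combine with x ≡ 3 (mod 6): gcd(210, 6) = 6, and 3 - 110 = -107 is NOT divisible by 6.
    ⇒ system is inconsistent (no integer solution).

No solution (the system is inconsistent).


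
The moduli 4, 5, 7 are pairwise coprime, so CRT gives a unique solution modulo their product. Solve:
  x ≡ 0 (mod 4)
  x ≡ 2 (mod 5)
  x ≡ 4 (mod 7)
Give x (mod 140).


Moduli 4, 5, 7 are pairwise coprime; by CRT there is a unique solution modulo M = 4 · 5 · 7 = 140.
Solve pairwise, accumulating the modulus:
  Start with x ≡ 0 (mod 4).
  Combine with x ≡ 2 (mod 5): since gcd(4, 5) = 1, we get a unique residue mod 20.
    Write x = 0 + 4·t and substitute into x ≡ 2 (mod 5): 4·t ≡ 2 − 0 = 2 (mod 5).
    The inverse of 4 mod 5 is 4 (since 4·4 = 16 = 3·5 + 1), so t ≡ 4·2 = 8 ≡ 3 (mod 5).
    Then x = 0 + 4·3 = 12, valid modulo lcm(4, 5) = 20: x ≡ 12 (mod 20).
  Combine with x ≡ 4 (mod 7): since gcd(20, 7) = 1, we get a unique residue mod 140.
    Write x = 12 + 20·t and substitute into x ≡ 4 (mod 7): 20·t ≡ 4 − 12 = -8 (mod 7).
    Reduce coefficients mod 7: 6·t ≡ 6 (mod 7).
    The inverse of 6 mod 7 is 6 (since 6·6 = 36 = 5·7 + 1), so t ≡ 6·6 = 36 ≡ 1 (mod 7).
    Then x = 12 + 20·1 = 32, valid modulo lcm(20, 7) = 140: x ≡ 32 (mod 140).
Verify: 32 mod 4 = 0 ✓, 32 mod 5 = 2 ✓, 32 mod 7 = 4 ✓.

x ≡ 32 (mod 140).


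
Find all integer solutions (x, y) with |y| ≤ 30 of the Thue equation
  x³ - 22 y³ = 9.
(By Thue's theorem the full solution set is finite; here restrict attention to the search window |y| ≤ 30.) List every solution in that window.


The equation is x³ - 22y³ = 9. For fixed y, x³ = 22·y³ + 9, so a solution requires the RHS to be a perfect cube.
Strategy: iterate y from -30 to 30, compute RHS = 22·y³ + 9, and check whether it is a (positive or negative) perfect cube.
Check small values of y:
  y = 0: RHS = 9 is not a perfect cube.
  y = 1: RHS = 31 is not a perfect cube.
  y = -1: RHS = -13 is not a perfect cube.
  y = 2: RHS = 185 is not a perfect cube.
  y = -2: RHS = -167 is not a perfect cube.
  y = 3: RHS = 603 is not a perfect cube.
  y = -3: RHS = -585 is not a perfect cube.
Continuing the search up to |y| = 30 finds no solutions either.
No (x, y) in the scanned range satisfies the equation.

No integer solutions with |y| ≤ 30.


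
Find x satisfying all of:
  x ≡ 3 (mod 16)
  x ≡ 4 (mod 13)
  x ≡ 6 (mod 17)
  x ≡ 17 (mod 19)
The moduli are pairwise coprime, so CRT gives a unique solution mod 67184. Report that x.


Product of moduli M = 16 · 13 · 17 · 19 = 67184.
Merge one congruence at a time:
  Start: x ≡ 3 (mod 16).
  Combine with x ≡ 4 (mod 13); new modulus lcm = 208.
    Write x = 3 + 16·t and substitute into x ≡ 4 (mod 13): 16·t ≡ 4 − 3 = 1 (mod 13).
    Reduce coefficients mod 13: 3·t ≡ 1 (mod 13).
    The inverse of 3 mod 13 is 9 (since 3·9 = 27 = 2·13 + 1), so t ≡ 9·1 = 9 ≡ 9 (mod 13).
    Then x = 3 + 16·9 = 147, valid modulo lcm(16, 13) = 208: x ≡ 147 (mod 208).
  Combine with x ≡ 6 (mod 17); new modulus lcm = 3536.
    Write x = 147 + 208·t and substitute into x ≡ 6 (mod 17): 208·t ≡ 6 − 147 = -141 (mod 17).
    Reduce coefficients mod 17: 4·t ≡ 12 (mod 17).
    The inverse of 4 mod 17 is 13 (since 4·13 = 52 = 3·17 + 1), so t ≡ 13·12 = 156 ≡ 3 (mod 17).
    Then x = 147 + 208·3 = 771, valid modulo lcm(208, 17) = 3536: x ≡ 771 (mod 3536).
  Combine with x ≡ 17 (mod 19); new modulus lcm = 67184.
    Write x = 771 + 3536·t and substitute into x ≡ 17 (mod 19): 3536·t ≡ 17 − 771 = -754 (mod 19).
    Reduce coefficients mod 19: 2·t ≡ 6 (mod 19).
    The inverse of 2 mod 19 is 10 (since 2·10 = 20 = 1·19 + 1), so t ≡ 10·6 = 60 ≡ 3 (mod 19).
    Then x = 771 + 3536·3 = 11379, valid modulo lcm(3536, 19) = 67184: x ≡ 11379 (mod 67184).
Verify against each original: 11379 mod 16 = 3, 11379 mod 13 = 4, 11379 mod 17 = 6, 11379 mod 19 = 17.

x ≡ 11379 (mod 67184).


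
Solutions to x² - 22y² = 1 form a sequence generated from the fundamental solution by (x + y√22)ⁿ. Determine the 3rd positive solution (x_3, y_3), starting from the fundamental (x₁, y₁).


Step 1: Find the fundamental solution (x₁, y₁) of x² - 22y² = 1.
  Expand √22 as a continued fraction. a₀ = ⌊√22⌋ = 4; iterate m_{k+1} = d_k·a_k − m_k, d_{k+1} = (22 − m_{k+1}²)/d_k, a_{k+1} = ⌊(a₀ + m_{k+1})/d_{k+1}⌋ (starting m₀ = 0, d₀ = 1), with convergents p_k = a_k·p_{k-1} + p_{k-2}, q_k = a_k·q_{k-1} + q_{k-2} (p₋₁ = 1, q₋₁ = 0):
  k = 0: a₀ = 4; p₀/q₀ = 4/1; p₀² − 22·q₀² = 16 − 22 = -6.
  k = 1: m = 4, d = 6, a = ⌊(4 + 4)/6⌋ = 1; p/q = (1·4 + 1)/(1·1 + 0) = 5/1; p² − 22·q² = 25 − 22 = 3.
  k = 2: m = 2, d = 3, a = ⌊(4 + 2)/3⌋ = 2; p/q = (2·5 + 4)/(2·1 + 1) = 14/3; p² − 22·q² = 196 − 198 = -2.
  k = 3: m = 4, d = 2, a = ⌊(4 + 4)/2⌋ = 4; p/q = (4·14 + 5)/(4·3 + 1) = 61/13; p² − 22·q² = 3721 − 3718 = 3.
  k = 4: m = 4, d = 3, a = ⌊(4 + 4)/3⌋ = 2; p/q = (2·61 + 14)/(2·13 + 3) = 136/29; p² − 22·q² = 18496 − 18502 = -6.
  k = 5: m = 2, d = 6, a = ⌊(4 + 2)/6⌋ = 1; p/q = (1·136 + 61)/(1·29 + 13) = 197/42; p² − 22·q² = 38809 − 38808 = 1.
  The first convergent with p² − 22·q² = 1 gives the fundamental solution (x₁, y₁) = (197, 42).
Step 2: Apply the recurrence (x_{n+1}, y_{n+1}) = (x₁x_n + 22y₁y_n, x₁y_n + y₁x_n) repeatedly.
  From (x_1, y_1) = (197, 42): x_2 = 197·197 + 22·42·42 = 77617; y_2 = 197·42 + 42·197 = 16548.
  From (x_2, y_2) = (77617, 16548): x_3 = 197·77617 + 22·42·16548 = 30580901; y_3 = 197·16548 + 42·77617 = 6519870.
Step 3: Verify x_3² - 22·y_3² = 935191505971801 - 935191505971800 = 1 (should be 1). ✓

(x_1, y_1) = (197, 42); (x_3, y_3) = (30580901, 6519870).


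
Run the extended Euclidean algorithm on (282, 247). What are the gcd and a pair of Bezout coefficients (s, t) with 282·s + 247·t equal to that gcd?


Euclidean algorithm on (282, 247) — divide until remainder is 0:
  282 = 1 · 247 + 35
  247 = 7 · 35 + 2
  35 = 17 · 2 + 1
  2 = 2 · 1 + 0
gcd(282, 247) = 1.
Track Bezout coefficients alongside the remainders: start with r₀ = 282 = a·1 + b·0 (s = 1, t = 0) and r₁ = 247 = a·0 + b·1 (s = 0, t = 1); each new remainder r_{k+1} = r_{k-1} − q_k·r_k inherits s_{k+1} = s_{k-1} − q_k·s_k, t_{k+1} = t_{k-1} − q_k·t_k, so r_k = a·s_k + b·t_k at every step:
  q = 1: r = 35, s = 1 − 1·0 = 1, t = 0 − 1·1 = -1  (check: 282·1 + 247·(-1) = 35)
  q = 7: r = 2, s = 0 − 7·1 = -7, t = 1 − 7·(-1) = 8  (check: 282·(-7) + 247·8 = 2)
  q = 17: r = 1, s = 1 − 17·(-7) = 120, t = -1 − 17·8 = -137  (check: 282·120 + 247·(-137) = 1)
The row with r = 1 (the gcd) gives the Bezout coefficients s = 120, t = -137.
Result: 282 · (120) + 247 · (-137) = 1.

gcd(282, 247) = 1; s = 120, t = -137 (check: 282·120 + 247·(-137) = 1).


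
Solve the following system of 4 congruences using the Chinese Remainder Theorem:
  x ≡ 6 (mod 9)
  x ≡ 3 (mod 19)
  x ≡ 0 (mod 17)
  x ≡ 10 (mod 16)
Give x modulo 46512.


Product of moduli M = 9 · 19 · 17 · 16 = 46512.
Merge one congruence at a time:
  Start: x ≡ 6 (mod 9).
  Combine with x ≡ 3 (mod 19); new modulus lcm = 171.
    Write x = 6 + 9·t and substitute into x ≡ 3 (mod 19): 9·t ≡ 3 − 6 = -3 (mod 19).
    Reduce coefficients mod 19: 9·t ≡ 16 (mod 19).
    The inverse of 9 mod 19 is 17 (since 9·17 = 153 = 8·19 + 1), so t ≡ 17·16 = 272 ≡ 6 (mod 19).
    Then x = 6 + 9·6 = 60, valid modulo lcm(9, 19) = 171: x ≡ 60 (mod 171).
  Combine with x ≡ 0 (mod 17); new modulus lcm = 2907.
    Write x = 60 + 171·t and substitute into x ≡ 0 (mod 17): 171·t ≡ 0 − 60 = -60 (mod 17).
    Reduce coefficients mod 17: 1·t ≡ 8 (mod 17).
    So t ≡ 8 (mod 17).
    Then x = 60 + 171·8 = 1428, valid modulo lcm(171, 17) = 2907: x ≡ 1428 (mod 2907).
  Combine with x ≡ 10 (mod 16); new modulus lcm = 46512.
    Write x = 1428 + 2907·t and substitute into x ≡ 10 (mod 16): 2907·t ≡ 10 − 1428 = -1418 (mod 16).
    Reduce coefficients mod 16: 11·t ≡ 6 (mod 16).
    The inverse of 11 mod 16 is 3 (since 11·3 = 33 = 2·16 + 1), so t ≡ 3·6 = 18 ≡ 2 (mod 16).
    Then x = 1428 + 2907·2 = 7242, valid modulo lcm(2907, 16) = 46512: x ≡ 7242 (mod 46512).
Verify against each original: 7242 mod 9 = 6, 7242 mod 19 = 3, 7242 mod 17 = 0, 7242 mod 16 = 10.

x ≡ 7242 (mod 46512).


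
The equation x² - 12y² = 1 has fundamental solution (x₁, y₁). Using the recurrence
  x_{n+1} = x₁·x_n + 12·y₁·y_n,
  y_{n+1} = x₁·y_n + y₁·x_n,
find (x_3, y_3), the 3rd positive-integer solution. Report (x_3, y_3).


Step 1: Find the fundamental solution (x₁, y₁) of x² - 12y² = 1.
  Expand √12 as a continued fraction. a₀ = ⌊√12⌋ = 3; iterate m_{k+1} = d_k·a_k − m_k, d_{k+1} = (12 − m_{k+1}²)/d_k, a_{k+1} = ⌊(a₀ + m_{k+1})/d_{k+1}⌋ (starting m₀ = 0, d₀ = 1), with convergents p_k = a_k·p_{k-1} + p_{k-2}, q_k = a_k·q_{k-1} + q_{k-2} (p₋₁ = 1, q₋₁ = 0):
  k = 0: a₀ = 3; p₀/q₀ = 3/1; p₀² − 12·q₀² = 9 − 12 = -3.
  k = 1: m = 3, d = 3, a = ⌊(3 + 3)/3⌋ = 2; p/q = (2·3 + 1)/(2·1 + 0) = 7/2; p² − 12·q² = 49 − 48 = 1.
  The first convergent with p² − 12·q² = 1 gives the fundamental solution (x₁, y₁) = (7, 2).
Step 2: Apply the recurrence (x_{n+1}, y_{n+1}) = (x₁x_n + 12y₁y_n, x₁y_n + y₁x_n) repeatedly.
  From (x_1, y_1) = (7, 2): x_2 = 7·7 + 12·2·2 = 97; y_2 = 7·2 + 2·7 = 28.
  From (x_2, y_2) = (97, 28): x_3 = 7·97 + 12·2·28 = 1351; y_3 = 7·28 + 2·97 = 390.
Step 3: Verify x_3² - 12·y_3² = 1825201 - 1825200 = 1 (should be 1). ✓

(x_1, y_1) = (7, 2); (x_3, y_3) = (1351, 390).


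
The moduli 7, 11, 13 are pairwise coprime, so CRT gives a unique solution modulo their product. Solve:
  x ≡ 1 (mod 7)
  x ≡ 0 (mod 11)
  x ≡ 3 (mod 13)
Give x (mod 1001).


Moduli 7, 11, 13 are pairwise coprime; by CRT there is a unique solution modulo M = 7 · 11 · 13 = 1001.
Solve pairwise, accumulating the modulus:
  Start with x ≡ 1 (mod 7).
  Combine with x ≡ 0 (mod 11): since gcd(7, 11) = 1, we get a unique residue mod 77.
    Write x = 1 + 7·t and substitute into x ≡ 0 (mod 11): 7·t ≡ 0 − 1 = -1 (mod 11).
    Reduce coefficients mod 11: 7·t ≡ 10 (mod 11).
    The inverse of 7 mod 11 is 8 (since 7·8 = 56 = 5·11 + 1), so t ≡ 8·10 = 80 ≡ 3 (mod 11).
    Then x = 1 + 7·3 = 22, valid modulo lcm(7, 11) = 77: x ≡ 22 (mod 77).
  Combine with x ≡ 3 (mod 13): since gcd(77, 13) = 1, we get a unique residue mod 1001.
    Write x = 22 + 77·t and substitute into x ≡ 3 (mod 13): 77·t ≡ 3 − 22 = -19 (mod 13).
    Reduce coefficients mod 13: 12·t ≡ 7 (mod 13).
    The inverse of 12 mod 13 is 12 (since 12·12 = 144 = 11·13 + 1), so t ≡ 12·7 = 84 ≡ 6 (mod 13).
    Then x = 22 + 77·6 = 484, valid modulo lcm(77, 13) = 1001: x ≡ 484 (mod 1001).
Verify: 484 mod 7 = 1 ✓, 484 mod 11 = 0 ✓, 484 mod 13 = 3 ✓.

x ≡ 484 (mod 1001).


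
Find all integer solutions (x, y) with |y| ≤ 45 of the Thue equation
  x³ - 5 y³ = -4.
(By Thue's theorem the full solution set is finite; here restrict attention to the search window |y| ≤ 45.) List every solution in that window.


The equation is x³ - 5y³ = -4. For fixed y, x³ = 5·y³ − 4, so a solution requires the RHS to be a perfect cube.
Strategy: iterate y from -45 to 45, compute RHS = 5·y³ − 4, and check whether it is a (positive or negative) perfect cube.
Check small values of y:
  y = 0: RHS = -4 is not a perfect cube.
  y = 1: RHS = 1 = (1)³ ⇒ x = 1 works.
  y = -1: RHS = -9 is not a perfect cube.
  y = 2: RHS = 36 is not a perfect cube.
  y = -2: RHS = -44 is not a perfect cube.
  y = 3: RHS = 131 is not a perfect cube.
  y = -3: RHS = -139 is not a perfect cube.
Continuing the search up to |y| = 45 finds no further solutions beyond those listed.
Collected solutions: (1, 1).

Solutions (with |y| ≤ 45): (1, 1).


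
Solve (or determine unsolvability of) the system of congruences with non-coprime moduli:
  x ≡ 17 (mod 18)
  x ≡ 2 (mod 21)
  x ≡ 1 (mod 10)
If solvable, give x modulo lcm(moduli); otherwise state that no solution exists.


Moduli 18, 21, 10 are not pairwise coprime, so CRT works modulo lcm(m_i) when all pairwise compatibility conditions hold.
Pairwise compatibility: gcd(m_i, m_j) must divide a_i - a_j for every pair.
Merge one congruence at a time:
  Start: x ≡ 17 (mod 18).
  Combine with x ≡ 2 (mod 21): gcd(18, 21) = 3; 2 - 17 = -15, which IS divisible by 3, so compatible.
    Write x = 17 + 18·t and substitute into x ≡ 2 (mod 21): 18·t ≡ 2 − 17 = -15 (mod 21).
    Divide the congruence (and modulus) by g = 3: 6·t ≡ -5 (mod 7).
    Reduce coefficients mod 7: 6·t ≡ 2 (mod 7).
    The inverse of 6 mod 7 is 6 (since 6·6 = 36 = 5·7 + 1), so t ≡ 6·2 = 12 ≡ 5 (mod 7).
    Then x = 17 + 18·5 = 107, valid modulo lcm(18, 21) = 126: x ≡ 107 (mod 126).
  Combine with x ≡ 1 (mod 10): gcd(126, 10) = 2; 1 - 107 = -106, which IS divisible by 2, so compatible.
    Write x = 107 + 126·t and substitute into x ≡ 1 (mod 10): 126·t ≡ 1 − 107 = -106 (mod 10).
    Divide the congruence (and modulus) by g = 2: 63·t ≡ -53 (mod 5).
    Reduce coefficients mod 5: 3·t ≡ 2 (mod 5).
    The inverse of 3 mod 5 is 2 (since 3·2 = 6 = 1·5 + 1), so t ≡ 2·2 = 4 ≡ 4 (mod 5).
    Then x = 107 + 126·4 = 611, valid modulo lcm(126, 10) = 630: x ≡ 611 (mod 630).
Verify: 611 mod 18 = 17, 611 mod 21 = 2, 611 mod 10 = 1.

x ≡ 611 (mod 630).


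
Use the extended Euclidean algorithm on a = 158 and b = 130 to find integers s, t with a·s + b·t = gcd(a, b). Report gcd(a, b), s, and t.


Euclidean algorithm on (158, 130) — divide until remainder is 0:
  158 = 1 · 130 + 28
  130 = 4 · 28 + 18
  28 = 1 · 18 + 10
  18 = 1 · 10 + 8
  10 = 1 · 8 + 2
  8 = 4 · 2 + 0
gcd(158, 130) = 2.
Track Bezout coefficients alongside the remainders: start with r₀ = 158 = a·1 + b·0 (s = 1, t = 0) and r₁ = 130 = a·0 + b·1 (s = 0, t = 1); each new remainder r_{k+1} = r_{k-1} − q_k·r_k inherits s_{k+1} = s_{k-1} − q_k·s_k, t_{k+1} = t_{k-1} − q_k·t_k, so r_k = a·s_k + b·t_k at every step:
  q = 1: r = 28, s = 1 − 1·0 = 1, t = 0 − 1·1 = -1  (check: 158·1 + 130·(-1) = 28)
  q = 4: r = 18, s = 0 − 4·1 = -4, t = 1 − 4·(-1) = 5  (check: 158·(-4) + 130·5 = 18)
  q = 1: r = 10, s = 1 − 1·(-4) = 5, t = -1 − 1·5 = -6  (check: 158·5 + 130·(-6) = 10)
  q = 1: r = 8, s = -4 − 1·5 = -9, t = 5 − 1·(-6) = 11  (check: 158·(-9) + 130·11 = 8)
  q = 1: r = 2, s = 5 − 1·(-9) = 14, t = -6 − 1·11 = -17  (check: 158·14 + 130·(-17) = 2)
The row with r = 2 (the gcd) gives the Bezout coefficients s = 14, t = -17.
Result: 158 · (14) + 130 · (-17) = 2.

gcd(158, 130) = 2; s = 14, t = -17 (check: 158·14 + 130·(-17) = 2).


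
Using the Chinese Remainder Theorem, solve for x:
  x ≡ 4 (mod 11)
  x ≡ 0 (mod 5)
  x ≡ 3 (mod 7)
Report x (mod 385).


Moduli 11, 5, 7 are pairwise coprime; by CRT there is a unique solution modulo M = 11 · 5 · 7 = 385.
Solve pairwise, accumulating the modulus:
  Start with x ≡ 4 (mod 11).
  Combine with x ≡ 0 (mod 5): since gcd(11, 5) = 1, we get a unique residue mod 55.
    Write x = 4 + 11·t and substitute into x ≡ 0 (mod 5): 11·t ≡ 0 − 4 = -4 (mod 5).
    Reduce coefficients mod 5: 1·t ≡ 1 (mod 5).
    So t ≡ 1 (mod 5).
    Then x = 4 + 11·1 = 15, valid modulo lcm(11, 5) = 55: x ≡ 15 (mod 55).
  Combine with x ≡ 3 (mod 7): since gcd(55, 7) = 1, we get a unique residue mod 385.
    Write x = 15 + 55·t and substitute into x ≡ 3 (mod 7): 55·t ≡ 3 − 15 = -12 (mod 7).
    Reduce coefficients mod 7: 6·t ≡ 2 (mod 7).
    The inverse of 6 mod 7 is 6 (since 6·6 = 36 = 5·7 + 1), so t ≡ 6·2 = 12 ≡ 5 (mod 7).
    Then x = 15 + 55·5 = 290, valid modulo lcm(55, 7) = 385: x ≡ 290 (mod 385).
Verify: 290 mod 11 = 4 ✓, 290 mod 5 = 0 ✓, 290 mod 7 = 3 ✓.

x ≡ 290 (mod 385).


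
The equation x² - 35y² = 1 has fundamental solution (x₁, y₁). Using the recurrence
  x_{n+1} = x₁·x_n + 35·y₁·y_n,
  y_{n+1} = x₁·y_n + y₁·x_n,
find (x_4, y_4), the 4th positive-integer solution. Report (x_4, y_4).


Step 1: Find the fundamental solution (x₁, y₁) of x² - 35y² = 1.
  Expand √35 as a continued fraction. a₀ = ⌊√35⌋ = 5; iterate m_{k+1} = d_k·a_k − m_k, d_{k+1} = (35 − m_{k+1}²)/d_k, a_{k+1} = ⌊(a₀ + m_{k+1})/d_{k+1}⌋ (starting m₀ = 0, d₀ = 1), with convergents p_k = a_k·p_{k-1} + p_{k-2}, q_k = a_k·q_{k-1} + q_{k-2} (p₋₁ = 1, q₋₁ = 0):
  k = 0: a₀ = 5; p₀/q₀ = 5/1; p₀² − 35·q₀² = 25 − 35 = -10.
  k = 1: m = 5, d = 10, a = ⌊(5 + 5)/10⌋ = 1; p/q = (1·5 + 1)/(1·1 + 0) = 6/1; p² − 35·q² = 36 − 35 = 1.
  The first convergent with p² − 35·q² = 1 gives the fundamental solution (x₁, y₁) = (6, 1).
Step 2: Apply the recurrence (x_{n+1}, y_{n+1}) = (x₁x_n + 35y₁y_n, x₁y_n + y₁x_n) repeatedly.
  From (x_1, y_1) = (6, 1): x_2 = 6·6 + 35·1·1 = 71; y_2 = 6·1 + 1·6 = 12.
  From (x_2, y_2) = (71, 12): x_3 = 6·71 + 35·1·12 = 846; y_3 = 6·12 + 1·71 = 143.
  From (x_3, y_3) = (846, 143): x_4 = 6·846 + 35·1·143 = 10081; y_4 = 6·143 + 1·846 = 1704.
Step 3: Verify x_4² - 35·y_4² = 101626561 - 101626560 = 1 (should be 1). ✓

(x_1, y_1) = (6, 1); (x_4, y_4) = (10081, 1704).


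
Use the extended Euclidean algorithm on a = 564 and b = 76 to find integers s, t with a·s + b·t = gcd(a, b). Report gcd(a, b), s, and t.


Euclidean algorithm on (564, 76) — divide until remainder is 0:
  564 = 7 · 76 + 32
  76 = 2 · 32 + 12
  32 = 2 · 12 + 8
  12 = 1 · 8 + 4
  8 = 2 · 4 + 0
gcd(564, 76) = 4.
Track Bezout coefficients alongside the remainders: start with r₀ = 564 = a·1 + b·0 (s = 1, t = 0) and r₁ = 76 = a·0 + b·1 (s = 0, t = 1); each new remainder r_{k+1} = r_{k-1} − q_k·r_k inherits s_{k+1} = s_{k-1} − q_k·s_k, t_{k+1} = t_{k-1} − q_k·t_k, so r_k = a·s_k + b·t_k at every step:
  q = 7: r = 32, s = 1 − 7·0 = 1, t = 0 − 7·1 = -7  (check: 564·1 + 76·(-7) = 32)
  q = 2: r = 12, s = 0 − 2·1 = -2, t = 1 − 2·(-7) = 15  (check: 564·(-2) + 76·15 = 12)
  q = 2: r = 8, s = 1 − 2·(-2) = 5, t = -7 − 2·15 = -37  (check: 564·5 + 76·(-37) = 8)
  q = 1: r = 4, s = -2 − 1·5 = -7, t = 15 − 1·(-37) = 52  (check: 564·(-7) + 76·52 = 4)
The row with r = 4 (the gcd) gives the Bezout coefficients s = -7, t = 52.
Result: 564 · (-7) + 76 · (52) = 4.

gcd(564, 76) = 4; s = -7, t = 52 (check: 564·(-7) + 76·52 = 4).


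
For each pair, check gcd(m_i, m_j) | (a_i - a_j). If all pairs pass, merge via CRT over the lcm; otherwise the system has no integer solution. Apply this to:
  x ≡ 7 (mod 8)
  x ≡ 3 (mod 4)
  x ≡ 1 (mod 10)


Moduli 8, 4, 10 are not pairwise coprime, so CRT works modulo lcm(m_i) when all pairwise compatibility conditions hold.
Pairwise compatibility: gcd(m_i, m_j) must divide a_i - a_j for every pair.
Merge one congruence at a time:
  Start: x ≡ 7 (mod 8).
  Combine with x ≡ 3 (mod 4): gcd(8, 4) = 4; 3 - 7 = -4, which IS divisible by 4, so compatible.
    Write x = 7 + 8·t and substitute into x ≡ 3 (mod 4): 8·t ≡ 3 − 7 = -4 (mod 4).
    Divide the congruence (and modulus) by g = 4: 2·t ≡ -1 (mod 1).
    Modulo 1 every t works; take t = 0.
    Then x = 7 + 8·0 = 7, valid modulo lcm(8, 4) = 8: x ≡ 7 (mod 8).
  Combine with x ≡ 1 (mod 10): gcd(8, 10) = 2; 1 - 7 = -6, which IS divisible by 2, so compatible.
    Write x = 7 + 8·t and substitute into x ≡ 1 (mod 10): 8·t ≡ 1 − 7 = -6 (mod 10).
    Divide the congruence (and modulus) by g = 2: 4·t ≡ -3 (mod 5).
    Reduce coefficients mod 5: 4·t ≡ 2 (mod 5).
    The inverse of 4 mod 5 is 4 (since 4·4 = 16 = 3·5 + 1), so t ≡ 4·2 = 8 ≡ 3 (mod 5).
    Then x = 7 + 8·3 = 31, valid modulo lcm(8, 10) = 40: x ≡ 31 (mod 40).
Verify: 31 mod 8 = 7, 31 mod 4 = 3, 31 mod 10 = 1.

x ≡ 31 (mod 40).


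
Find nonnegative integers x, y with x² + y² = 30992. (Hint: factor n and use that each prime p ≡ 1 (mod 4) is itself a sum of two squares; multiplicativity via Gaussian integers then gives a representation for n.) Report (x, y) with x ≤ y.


Step 1: Factor n = 30992 = 2^4 · 13 · 149.
Step 2: Check the mod-4 condition on each prime factor: 2 = 2 (special); 13 ≡ 1 (mod 4), exponent 1; 149 ≡ 1 (mod 4), exponent 1.
All primes ≡ 3 (mod 4) appear to even exponent (or don't appear), so by the two-squares theorem n IS expressible as a sum of two squares.
Step 3: Build a representation. Group n = k² · m with k = 4 and m = 13 · 149 = 1937 (a product of primes ≡ 1 (mod 4)); a representation of m scales to one of n via (k·x)² + (k·y)² = k²(x² + y²). Each prime p ≡ 1 (mod 4) is itself a sum of two squares; find a² by testing p − a² for a perfect square:
  13: 13 − 1² = 12, 13 − 2² = 9 = 3² ⇒ 13 = 2² + 3².
  149: 149 − 1² = 148, 149 − 2² = 145, 149 − 3² = 140, 149 − 4² = 133, 149 − 5² = 124, 149 − 6² = 113, 149 − 7² = 100 = 10² ⇒ 149 = 7² + 10².
  Combine using the Brahmagupta–Fibonacci identity (a² + b²)(c² + d²) = (ac − bd)² + (ad + bc)² = (ac + bd)² + (ad − bc)²:
  13 · 149 = 1937: from (2² + 3²)(7² + 10²), take (2·7 − 3·10, 2·10 + 3·7) = (14 − 30, 20 + 21) = (-16, 41); dropping signs (only squares matter) gives (16, 41); check 16² + 41² = 256 + 1681 = 1937 ✓.
  Scale by k = 4: (4·16, 4·41) = (64, 164).
Step 4: Order so x ≤ y and verify: 64² + 164² = 4096 + 26896 = 30992 = n. ✓

n = 30992 = 64² + 164² (one valid representation with x ≤ y).


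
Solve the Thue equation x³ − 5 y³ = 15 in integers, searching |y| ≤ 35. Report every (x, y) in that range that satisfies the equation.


The equation is x³ - 5y³ = 15. For fixed y, x³ = 5·y³ + 15, so a solution requires the RHS to be a perfect cube.
Strategy: iterate y from -35 to 35, compute RHS = 5·y³ + 15, and check whether it is a (positive or negative) perfect cube.
Check small values of y:
  y = 0: RHS = 15 is not a perfect cube.
  y = 1: RHS = 20 is not a perfect cube.
  y = -1: RHS = 10 is not a perfect cube.
  y = 2: RHS = 55 is not a perfect cube.
  y = -2: RHS = -25 is not a perfect cube.
  y = 3: RHS = 150 is not a perfect cube.
  y = -3: RHS = -120 is not a perfect cube.
Continuing the search up to |y| = 35 finds no solutions either.
No (x, y) in the scanned range satisfies the equation.

No integer solutions with |y| ≤ 35.


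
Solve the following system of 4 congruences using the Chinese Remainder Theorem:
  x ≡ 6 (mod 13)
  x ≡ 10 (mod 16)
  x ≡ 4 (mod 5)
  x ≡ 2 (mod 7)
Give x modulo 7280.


Product of moduli M = 13 · 16 · 5 · 7 = 7280.
Merge one congruence at a time:
  Start: x ≡ 6 (mod 13).
  Combine with x ≡ 10 (mod 16); new modulus lcm = 208.
    Write x = 6 + 13·t and substitute into x ≡ 10 (mod 16): 13·t ≡ 10 − 6 = 4 (mod 16).
    The inverse of 13 mod 16 is 5 (since 13·5 = 65 = 4·16 + 1), so t ≡ 5·4 = 20 ≡ 4 (mod 16).
    Then x = 6 + 13·4 = 58, valid modulo lcm(13, 16) = 208: x ≡ 58 (mod 208).
  Combine with x ≡ 4 (mod 5); new modulus lcm = 1040.
    Write x = 58 + 208·t and substitute into x ≡ 4 (mod 5): 208·t ≡ 4 − 58 = -54 (mod 5).
    Reduce coefficients mod 5: 3·t ≡ 1 (mod 5).
    The inverse of 3 mod 5 is 2 (since 3·2 = 6 = 1·5 + 1), so t ≡ 2·1 = 2 ≡ 2 (mod 5).
    Then x = 58 + 208·2 = 474, valid modulo lcm(208, 5) = 1040: x ≡ 474 (mod 1040).
  Combine with x ≡ 2 (mod 7); new modulus lcm = 7280.
    Write x = 474 + 1040·t and substitute into x ≡ 2 (mod 7): 1040·t ≡ 2 − 474 = -472 (mod 7).
    Reduce coefficients mod 7: 4·t ≡ 4 (mod 7).
    The inverse of 4 mod 7 is 2 (since 4·2 = 8 = 1·7 + 1), so t ≡ 2·4 = 8 ≡ 1 (mod 7).
    Then x = 474 + 1040·1 = 1514, valid modulo lcm(1040, 7) = 7280: x ≡ 1514 (mod 7280).
Verify against each original: 1514 mod 13 = 6, 1514 mod 16 = 10, 1514 mod 5 = 4, 1514 mod 7 = 2.

x ≡ 1514 (mod 7280).
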